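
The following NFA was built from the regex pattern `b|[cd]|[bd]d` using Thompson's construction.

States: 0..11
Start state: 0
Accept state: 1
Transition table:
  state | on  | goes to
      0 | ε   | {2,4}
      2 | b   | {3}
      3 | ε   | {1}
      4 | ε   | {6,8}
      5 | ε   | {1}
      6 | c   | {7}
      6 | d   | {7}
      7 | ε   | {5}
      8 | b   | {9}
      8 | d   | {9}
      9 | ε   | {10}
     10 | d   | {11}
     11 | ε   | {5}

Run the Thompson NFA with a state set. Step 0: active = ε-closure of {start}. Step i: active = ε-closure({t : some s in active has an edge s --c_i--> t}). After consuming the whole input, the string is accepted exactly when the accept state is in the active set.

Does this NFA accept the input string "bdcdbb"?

Answer: REJECT

Trace:
S₀ = ε-closure({0}) = {0,2,4,6,8}
'b' @ 1: {1,3,9,10}  [accepting]
'd' @ 2: {1,5,11}  [accepting]
'c' @ 3: {}  — no active states
rest 'dbb' ignored (set empty)
final: {}; accept 1 not in set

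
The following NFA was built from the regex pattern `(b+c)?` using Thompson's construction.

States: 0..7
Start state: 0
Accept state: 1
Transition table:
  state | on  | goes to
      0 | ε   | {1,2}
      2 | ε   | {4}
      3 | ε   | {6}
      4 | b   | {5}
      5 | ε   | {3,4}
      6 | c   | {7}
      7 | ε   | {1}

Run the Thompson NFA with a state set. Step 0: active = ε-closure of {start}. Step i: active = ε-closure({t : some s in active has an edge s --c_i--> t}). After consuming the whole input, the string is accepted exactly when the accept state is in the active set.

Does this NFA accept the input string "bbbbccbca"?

Answer: REJECT

Trace:
start: ε-closure({0}) = {0,1,2,4}
'b' @ 1: {3,4,5,6}
'b' @ 2: {3,4,5,6}
'b' @ 3: {3,4,5,6}
'b' @ 4: {3,4,5,6}
'c' @ 5: {1,7}  ✓accept
'c' @ 6: {}  — state set empty
rest 'bca' ignored (set empty)
final: {}; accept 1 not in set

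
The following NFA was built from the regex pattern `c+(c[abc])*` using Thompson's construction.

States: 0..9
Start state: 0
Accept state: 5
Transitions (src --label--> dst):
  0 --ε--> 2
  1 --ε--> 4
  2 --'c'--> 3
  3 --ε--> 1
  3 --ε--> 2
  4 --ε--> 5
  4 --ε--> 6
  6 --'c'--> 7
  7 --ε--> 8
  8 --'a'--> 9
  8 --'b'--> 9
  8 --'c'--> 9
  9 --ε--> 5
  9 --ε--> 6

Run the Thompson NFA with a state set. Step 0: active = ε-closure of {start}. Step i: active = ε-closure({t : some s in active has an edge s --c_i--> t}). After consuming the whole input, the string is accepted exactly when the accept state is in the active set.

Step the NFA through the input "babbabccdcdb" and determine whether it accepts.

start: ε-closure({0}) = {0,2}
'b' @ 1: {}  — no active states
rest 'abbabccdcdb' ignored (set empty)
end set {} — state 5 not in

Answer: REJECT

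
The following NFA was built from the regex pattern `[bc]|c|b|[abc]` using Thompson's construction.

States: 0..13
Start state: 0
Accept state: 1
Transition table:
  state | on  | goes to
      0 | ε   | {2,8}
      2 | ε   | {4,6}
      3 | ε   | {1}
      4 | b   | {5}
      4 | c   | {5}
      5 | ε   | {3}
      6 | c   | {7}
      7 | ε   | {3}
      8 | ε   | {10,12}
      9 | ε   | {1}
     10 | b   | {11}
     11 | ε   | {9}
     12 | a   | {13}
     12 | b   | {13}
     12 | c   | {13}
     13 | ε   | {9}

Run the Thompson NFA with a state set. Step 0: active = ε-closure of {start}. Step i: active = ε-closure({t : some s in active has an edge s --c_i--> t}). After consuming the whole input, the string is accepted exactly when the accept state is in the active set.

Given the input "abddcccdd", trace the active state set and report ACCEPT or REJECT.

Answer: REJECT

Derivation:
start: ε-closure({0}) = {0,2,4,6,8,10,12}
'a' @ 1: {1,9,13}  (accept∈set)
'b' @ 2: {}  — state set empty
rest 'ddcccdd' ignored (set empty)
after full input: {}  (accept=1 not in)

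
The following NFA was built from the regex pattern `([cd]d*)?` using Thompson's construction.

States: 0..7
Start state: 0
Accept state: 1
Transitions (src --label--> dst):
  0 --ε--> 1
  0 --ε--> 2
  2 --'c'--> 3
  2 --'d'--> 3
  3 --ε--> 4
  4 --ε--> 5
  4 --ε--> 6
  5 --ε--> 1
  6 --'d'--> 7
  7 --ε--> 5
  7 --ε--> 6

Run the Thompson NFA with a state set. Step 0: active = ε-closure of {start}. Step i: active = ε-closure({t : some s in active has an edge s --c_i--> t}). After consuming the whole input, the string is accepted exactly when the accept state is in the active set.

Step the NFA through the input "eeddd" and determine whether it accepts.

start: ε-closure({0}) = {0,1,2}
'e' @ 1: {}  — state set empty
rest 'eddd' ignored (set empty)
end set {} — state 1 not in

Answer: REJECT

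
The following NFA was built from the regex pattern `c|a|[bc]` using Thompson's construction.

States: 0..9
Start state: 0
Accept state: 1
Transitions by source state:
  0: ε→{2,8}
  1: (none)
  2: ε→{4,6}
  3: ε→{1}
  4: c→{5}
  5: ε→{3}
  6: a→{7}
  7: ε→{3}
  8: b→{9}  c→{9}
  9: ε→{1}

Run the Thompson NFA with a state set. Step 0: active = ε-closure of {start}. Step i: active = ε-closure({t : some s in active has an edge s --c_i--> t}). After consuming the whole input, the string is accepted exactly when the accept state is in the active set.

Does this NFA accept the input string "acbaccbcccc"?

S₀ = ε-closure({0}) = {0,2,4,6,8}
'a' @ 1: {1,3,7}  (accept∈set)
'c' @ 2: {}  — dead — no transitions
rest 'baccbcccc' ignored (set empty)
final: {}; accept 1 not in set

Answer: REJECT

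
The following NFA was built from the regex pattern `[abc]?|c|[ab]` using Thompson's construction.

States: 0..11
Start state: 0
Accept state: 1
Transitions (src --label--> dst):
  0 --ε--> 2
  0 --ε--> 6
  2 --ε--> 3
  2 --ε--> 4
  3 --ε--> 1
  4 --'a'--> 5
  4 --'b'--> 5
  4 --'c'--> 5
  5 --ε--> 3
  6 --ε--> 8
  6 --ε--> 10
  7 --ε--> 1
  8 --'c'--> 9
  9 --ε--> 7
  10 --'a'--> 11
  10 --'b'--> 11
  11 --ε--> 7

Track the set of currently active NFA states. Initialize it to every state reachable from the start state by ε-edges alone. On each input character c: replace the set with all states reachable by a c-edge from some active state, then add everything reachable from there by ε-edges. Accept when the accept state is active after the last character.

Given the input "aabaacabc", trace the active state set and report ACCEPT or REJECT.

initial (ε-close {0}): {0,1,2,3,4,6,8,10}
'a' @ 1: {1,3,5,7,11}  [accepting]
'a' @ 2: {}  — state set empty
rest 'baacabc' ignored (set empty)
final: {}; accept 1 not in set

Answer: REJECT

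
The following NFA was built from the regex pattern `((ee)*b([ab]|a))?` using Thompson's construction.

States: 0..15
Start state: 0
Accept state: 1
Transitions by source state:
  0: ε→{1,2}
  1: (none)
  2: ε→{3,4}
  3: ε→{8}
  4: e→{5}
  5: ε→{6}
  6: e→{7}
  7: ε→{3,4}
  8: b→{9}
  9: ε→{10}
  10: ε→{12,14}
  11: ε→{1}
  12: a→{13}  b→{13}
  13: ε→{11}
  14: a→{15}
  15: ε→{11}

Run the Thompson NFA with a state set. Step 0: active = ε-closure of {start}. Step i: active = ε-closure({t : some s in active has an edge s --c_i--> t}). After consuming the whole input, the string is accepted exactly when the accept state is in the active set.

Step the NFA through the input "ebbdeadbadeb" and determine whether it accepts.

Answer: REJECT

Steps:
start: ε-closure({0}) = {0,1,2,3,4,8}
'e' @ 1: {5,6}
'b' @ 2: {}  — dead — no transitions
rest 'bdeadbadeb' ignored (set empty)
final: {}; accept 1 not in set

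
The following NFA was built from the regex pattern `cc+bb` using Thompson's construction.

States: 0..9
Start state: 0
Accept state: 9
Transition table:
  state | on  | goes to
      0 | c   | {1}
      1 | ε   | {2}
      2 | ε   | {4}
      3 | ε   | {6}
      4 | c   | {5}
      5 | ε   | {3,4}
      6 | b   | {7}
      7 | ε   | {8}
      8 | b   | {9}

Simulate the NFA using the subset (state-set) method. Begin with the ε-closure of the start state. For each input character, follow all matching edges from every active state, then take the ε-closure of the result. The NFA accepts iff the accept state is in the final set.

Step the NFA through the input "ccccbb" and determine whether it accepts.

initial (ε-close {0}): {0}
'c' @ 1: {1,2,4}
'c' @ 2: {3,4,5,6}
'c' @ 3: {3,4,5,6}
'c' @ 4: {3,4,5,6}
'b' @ 5: {7,8}
'b' @ 6: {9}  (accept∈set)
end set {9} — state 9 in

Answer: ACCEPT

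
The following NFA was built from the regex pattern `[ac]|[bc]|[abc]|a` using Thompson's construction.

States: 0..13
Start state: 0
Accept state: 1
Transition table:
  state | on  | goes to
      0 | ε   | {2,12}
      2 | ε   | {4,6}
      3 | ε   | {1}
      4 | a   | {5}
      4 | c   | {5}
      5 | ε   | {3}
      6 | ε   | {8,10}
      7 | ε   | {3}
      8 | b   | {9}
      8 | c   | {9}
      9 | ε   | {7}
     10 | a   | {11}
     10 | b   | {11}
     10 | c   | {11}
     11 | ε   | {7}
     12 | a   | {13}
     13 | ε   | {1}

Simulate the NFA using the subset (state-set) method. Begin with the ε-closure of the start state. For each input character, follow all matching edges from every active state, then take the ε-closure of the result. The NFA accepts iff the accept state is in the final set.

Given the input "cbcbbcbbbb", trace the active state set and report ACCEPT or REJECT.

start: ε-closure({0}) = {0,2,4,6,8,10,12}
'c' @ 1: {1,3,5,7,9,11}  [accepting]
'b' @ 2: {}  — state set empty
rest 'cbbcbbbb' ignored (set empty)
end set {} — state 1 not in

Answer: REJECT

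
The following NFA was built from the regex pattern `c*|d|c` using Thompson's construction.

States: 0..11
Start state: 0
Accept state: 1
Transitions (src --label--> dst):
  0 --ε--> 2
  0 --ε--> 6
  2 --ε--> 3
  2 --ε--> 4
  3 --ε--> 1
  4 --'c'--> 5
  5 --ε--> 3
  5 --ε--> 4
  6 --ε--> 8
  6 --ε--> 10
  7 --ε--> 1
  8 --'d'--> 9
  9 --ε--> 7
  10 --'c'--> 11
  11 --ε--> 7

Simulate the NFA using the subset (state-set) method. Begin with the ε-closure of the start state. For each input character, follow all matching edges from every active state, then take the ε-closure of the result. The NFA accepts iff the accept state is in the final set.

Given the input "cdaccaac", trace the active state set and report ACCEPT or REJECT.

Answer: REJECT

Trace:
start: ε-closure({0}) = {0,1,2,3,4,6,8,10}
'c' @ 1: {1,3,4,5,7,11}  (accept∈set)
'd' @ 2: {}  — dead — no transitions
rest 'accaac' ignored (set empty)
end set {} — state 1 not in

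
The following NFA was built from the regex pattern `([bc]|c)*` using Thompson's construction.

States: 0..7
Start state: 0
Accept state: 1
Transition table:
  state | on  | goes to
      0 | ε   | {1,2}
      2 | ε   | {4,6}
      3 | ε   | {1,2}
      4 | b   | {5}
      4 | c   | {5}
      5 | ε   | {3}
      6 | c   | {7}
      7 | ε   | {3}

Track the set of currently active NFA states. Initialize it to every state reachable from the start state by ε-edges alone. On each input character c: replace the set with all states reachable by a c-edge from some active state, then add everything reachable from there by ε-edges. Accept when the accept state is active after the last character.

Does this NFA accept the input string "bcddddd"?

Answer: REJECT

Derivation:
S₀ = ε-closure({0}) = {0,1,2,4,6}
'b' @ 1: {1,2,3,4,5,6}  (accept∈set)
'c' @ 2: {1,2,3,4,5,6,7}  (accept∈set)
'd' @ 3: {}  — state set empty
rest 'dddd' ignored (set empty)
final: {}; accept 1 not in set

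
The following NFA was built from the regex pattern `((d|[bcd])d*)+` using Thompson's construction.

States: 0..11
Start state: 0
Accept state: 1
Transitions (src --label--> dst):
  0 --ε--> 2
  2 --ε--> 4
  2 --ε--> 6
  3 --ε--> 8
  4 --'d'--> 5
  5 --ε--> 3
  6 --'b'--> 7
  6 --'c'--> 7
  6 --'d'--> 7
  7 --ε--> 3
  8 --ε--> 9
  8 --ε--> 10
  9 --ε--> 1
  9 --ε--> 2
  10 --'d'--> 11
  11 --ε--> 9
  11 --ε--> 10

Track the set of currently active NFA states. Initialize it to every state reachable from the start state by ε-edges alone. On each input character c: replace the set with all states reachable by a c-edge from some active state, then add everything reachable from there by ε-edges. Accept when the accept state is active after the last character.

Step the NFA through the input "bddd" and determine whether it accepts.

Answer: ACCEPT

Trace:
start: ε-closure({0}) = {0,2,4,6}
'b' @ 1: {1,2,3,4,6,7,8,9,10}  [accepting]
'd' @ 2: {1,2,3,4,5,6,7,8,9,10,11}  [accepting]
'd' @ 3: {1,2,3,4,5,6,7,8,9,10,11}  [accepting]
'd' @ 4: {1,2,3,4,5,6,7,8,9,10,11}  [accepting]
end set {1,2,3,4,5,6,7,8,9,10,11} — state 1 in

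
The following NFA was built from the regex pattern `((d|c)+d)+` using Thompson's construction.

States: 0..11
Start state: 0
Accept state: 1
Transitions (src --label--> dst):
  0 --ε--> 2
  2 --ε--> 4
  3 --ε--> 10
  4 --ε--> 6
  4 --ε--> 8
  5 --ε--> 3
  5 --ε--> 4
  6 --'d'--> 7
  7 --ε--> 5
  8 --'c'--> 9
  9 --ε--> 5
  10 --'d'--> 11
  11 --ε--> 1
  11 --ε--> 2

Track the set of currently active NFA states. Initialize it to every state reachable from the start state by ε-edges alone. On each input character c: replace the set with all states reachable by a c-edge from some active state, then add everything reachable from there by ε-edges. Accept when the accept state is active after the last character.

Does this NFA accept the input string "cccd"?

Answer: ACCEPT

Trace:
start: ε-closure({0}) = {0,2,4,6,8}
'c' @ 1: {3,4,5,6,8,9,10}
'c' @ 2: {3,4,5,6,8,9,10}
'c' @ 3: {3,4,5,6,8,9,10}
'd' @ 4: {1,2,3,4,5,6,7,8,10,11}  (accept∈set)
final: {1,2,3,4,5,6,7,8,10,11}; accept 1 in set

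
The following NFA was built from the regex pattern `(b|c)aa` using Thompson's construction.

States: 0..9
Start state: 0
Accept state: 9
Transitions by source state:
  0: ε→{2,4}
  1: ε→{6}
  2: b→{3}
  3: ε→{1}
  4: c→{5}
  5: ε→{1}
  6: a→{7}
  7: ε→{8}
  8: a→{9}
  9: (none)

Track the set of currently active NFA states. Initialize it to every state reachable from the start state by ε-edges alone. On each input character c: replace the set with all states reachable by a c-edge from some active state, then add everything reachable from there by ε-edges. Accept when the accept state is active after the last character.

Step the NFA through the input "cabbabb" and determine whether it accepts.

Answer: REJECT

Trace:
start: ε-closure({0}) = {0,2,4}
'c' @ 1: {1,5,6}
'a' @ 2: {7,8}
'b' @ 3: {}  — no active states
rest 'babb' ignored (set empty)
end set {} — state 9 not in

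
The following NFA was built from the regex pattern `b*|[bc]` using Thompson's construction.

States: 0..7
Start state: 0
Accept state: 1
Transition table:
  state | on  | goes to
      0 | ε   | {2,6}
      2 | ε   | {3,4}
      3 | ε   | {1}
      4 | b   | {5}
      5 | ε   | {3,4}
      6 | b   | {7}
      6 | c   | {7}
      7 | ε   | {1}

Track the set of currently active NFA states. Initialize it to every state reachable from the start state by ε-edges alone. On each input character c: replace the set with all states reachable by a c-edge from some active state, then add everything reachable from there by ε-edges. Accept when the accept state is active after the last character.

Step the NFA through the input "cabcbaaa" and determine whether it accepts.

S₀ = ε-closure({0}) = {0,1,2,3,4,6}
'c' @ 1: {1,7}  [accepting]
'a' @ 2: {}  — no active states
rest 'bcbaaa' ignored (set empty)
final: {}; accept 1 not in set

Answer: REJECT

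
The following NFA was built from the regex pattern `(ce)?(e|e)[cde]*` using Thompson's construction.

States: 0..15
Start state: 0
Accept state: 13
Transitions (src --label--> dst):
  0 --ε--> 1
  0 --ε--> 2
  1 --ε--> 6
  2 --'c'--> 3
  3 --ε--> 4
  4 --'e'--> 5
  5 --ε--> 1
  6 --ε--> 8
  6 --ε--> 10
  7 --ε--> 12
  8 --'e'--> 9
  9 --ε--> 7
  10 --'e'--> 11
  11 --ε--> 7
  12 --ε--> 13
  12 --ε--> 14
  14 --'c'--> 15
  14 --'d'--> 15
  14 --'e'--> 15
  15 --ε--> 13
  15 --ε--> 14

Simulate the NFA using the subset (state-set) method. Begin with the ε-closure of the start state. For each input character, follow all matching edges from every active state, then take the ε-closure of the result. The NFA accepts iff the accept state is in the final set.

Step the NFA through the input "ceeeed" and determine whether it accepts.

initial (ε-close {0}): {0,1,2,6,8,10}
'c' @ 1: {3,4}
'e' @ 2: {1,5,6,8,10}
'e' @ 3: {7,9,11,12,13,14}  (accept∈set)
'e' @ 4: {13,14,15}  (accept∈set)
'e' @ 5: {13,14,15}  (accept∈set)
'd' @ 6: {13,14,15}  (accept∈set)
after full input: {13,14,15}  (accept=13 in)

Answer: ACCEPT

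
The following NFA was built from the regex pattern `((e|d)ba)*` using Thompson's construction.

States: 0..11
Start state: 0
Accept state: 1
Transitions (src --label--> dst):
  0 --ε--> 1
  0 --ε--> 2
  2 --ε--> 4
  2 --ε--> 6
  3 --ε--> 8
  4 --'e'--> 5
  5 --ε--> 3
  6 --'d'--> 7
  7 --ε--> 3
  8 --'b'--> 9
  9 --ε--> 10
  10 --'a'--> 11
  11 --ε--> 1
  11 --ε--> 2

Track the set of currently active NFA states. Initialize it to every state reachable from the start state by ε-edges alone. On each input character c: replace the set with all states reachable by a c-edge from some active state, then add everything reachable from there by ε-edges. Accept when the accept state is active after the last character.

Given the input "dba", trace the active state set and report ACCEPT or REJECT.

Answer: ACCEPT

Steps:
start: ε-closure({0}) = {0,1,2,4,6}
'd' @ 1: {3,7,8}
'b' @ 2: {9,10}
'a' @ 3: {1,2,4,6,11}  (accept∈set)
after full input: {1,2,4,6,11}  (accept=1 in)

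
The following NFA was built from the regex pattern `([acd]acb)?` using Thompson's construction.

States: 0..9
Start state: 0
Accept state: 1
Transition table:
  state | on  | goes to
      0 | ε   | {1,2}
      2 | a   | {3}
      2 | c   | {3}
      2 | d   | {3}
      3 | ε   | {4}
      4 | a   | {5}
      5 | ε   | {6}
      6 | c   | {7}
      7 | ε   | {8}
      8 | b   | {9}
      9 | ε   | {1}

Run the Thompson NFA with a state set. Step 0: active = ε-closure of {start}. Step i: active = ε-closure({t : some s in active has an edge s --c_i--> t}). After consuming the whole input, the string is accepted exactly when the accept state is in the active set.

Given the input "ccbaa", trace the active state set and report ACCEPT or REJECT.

Answer: REJECT

Steps:
start: ε-closure({0}) = {0,1,2}
'c' @ 1: {3,4}
'c' @ 2: {}  — state set empty
rest 'baa' ignored (set empty)
end set {} — state 1 not in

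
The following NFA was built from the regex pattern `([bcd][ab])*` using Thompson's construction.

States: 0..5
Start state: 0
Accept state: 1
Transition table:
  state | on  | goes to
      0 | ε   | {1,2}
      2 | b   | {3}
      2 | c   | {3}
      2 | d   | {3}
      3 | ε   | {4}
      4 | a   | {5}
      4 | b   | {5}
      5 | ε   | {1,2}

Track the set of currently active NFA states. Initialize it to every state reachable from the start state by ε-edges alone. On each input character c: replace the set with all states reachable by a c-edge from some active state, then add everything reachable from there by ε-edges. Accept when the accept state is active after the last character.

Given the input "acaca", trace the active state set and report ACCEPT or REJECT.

S₀ = ε-closure({0}) = {0,1,2}
'a' @ 1: {}  — state set empty
rest 'caca' ignored (set empty)
end set {} — state 1 not in

Answer: REJECT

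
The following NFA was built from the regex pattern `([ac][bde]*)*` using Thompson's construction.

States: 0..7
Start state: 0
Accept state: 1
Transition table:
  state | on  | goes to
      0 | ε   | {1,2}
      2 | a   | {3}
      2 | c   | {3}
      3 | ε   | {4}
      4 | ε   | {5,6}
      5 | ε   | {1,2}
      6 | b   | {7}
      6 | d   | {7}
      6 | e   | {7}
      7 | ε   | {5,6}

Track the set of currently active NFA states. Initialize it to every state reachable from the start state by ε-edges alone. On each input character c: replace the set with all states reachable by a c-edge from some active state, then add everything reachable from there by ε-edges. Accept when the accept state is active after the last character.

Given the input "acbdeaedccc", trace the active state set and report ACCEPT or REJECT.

S₀ = ε-closure({0}) = {0,1,2}
'a' @ 1: {1,2,3,4,5,6}  ✓accept
'c' @ 2: {1,2,3,4,5,6}  ✓accept
'b' @ 3: {1,2,5,6,7}  ✓accept
'd' @ 4: {1,2,5,6,7}  ✓accept
'e' @ 5: {1,2,5,6,7}  ✓accept
'a' @ 6: {1,2,3,4,5,6}  ✓accept
'e' @ 7: {1,2,5,6,7}  ✓accept
'd' @ 8: {1,2,5,6,7}  ✓accept
'c' @ 9: {1,2,3,4,5,6}  ✓accept
'c' @ 10: {1,2,3,4,5,6}  ✓accept
'c' @ 11: {1,2,3,4,5,6}  ✓accept
end set {1,2,3,4,5,6} — state 1 in

Answer: ACCEPT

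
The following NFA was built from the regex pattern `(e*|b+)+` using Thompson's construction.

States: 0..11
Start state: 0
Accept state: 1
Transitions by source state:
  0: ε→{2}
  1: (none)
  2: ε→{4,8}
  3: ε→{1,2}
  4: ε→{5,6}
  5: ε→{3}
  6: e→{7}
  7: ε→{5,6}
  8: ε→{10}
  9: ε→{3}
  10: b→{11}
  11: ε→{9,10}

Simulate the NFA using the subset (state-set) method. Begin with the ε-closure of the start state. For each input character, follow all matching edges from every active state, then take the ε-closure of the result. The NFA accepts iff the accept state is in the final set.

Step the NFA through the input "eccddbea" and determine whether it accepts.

Answer: REJECT

Steps:
initial (ε-close {0}): {0,1,2,3,4,5,6,8,10}
'e' @ 1: {1,2,3,4,5,6,7,8,10}  [accepting]
'c' @ 2: {}  — dead — no transitions
rest 'cddbea' ignored (set empty)
final: {}; accept 1 not in set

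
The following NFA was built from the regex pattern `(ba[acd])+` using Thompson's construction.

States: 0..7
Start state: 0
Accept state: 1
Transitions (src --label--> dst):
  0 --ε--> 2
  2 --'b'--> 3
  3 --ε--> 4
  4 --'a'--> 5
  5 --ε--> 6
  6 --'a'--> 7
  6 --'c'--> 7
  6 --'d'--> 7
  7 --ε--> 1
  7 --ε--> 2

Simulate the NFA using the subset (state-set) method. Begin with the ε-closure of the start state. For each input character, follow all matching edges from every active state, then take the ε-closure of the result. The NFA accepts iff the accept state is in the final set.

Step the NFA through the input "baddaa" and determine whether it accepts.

Answer: REJECT

Steps:
initial (ε-close {0}): {0,2}
'b' @ 1: {3,4}
'a' @ 2: {5,6}
'd' @ 3: {1,2,7}  ✓accept
'd' @ 4: {}  — no active states
rest 'aa' ignored (set empty)
end set {} — state 1 not in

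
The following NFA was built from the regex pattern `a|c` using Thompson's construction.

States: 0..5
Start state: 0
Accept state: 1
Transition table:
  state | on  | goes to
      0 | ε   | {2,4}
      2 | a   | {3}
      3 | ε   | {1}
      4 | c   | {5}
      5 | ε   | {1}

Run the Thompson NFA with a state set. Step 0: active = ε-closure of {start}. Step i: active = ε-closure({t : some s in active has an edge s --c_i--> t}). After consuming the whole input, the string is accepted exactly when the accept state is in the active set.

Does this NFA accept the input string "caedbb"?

S₀ = ε-closure({0}) = {0,2,4}
'c' @ 1: {1,5}  (accept∈set)
'a' @ 2: {}  — no active states
rest 'edbb' ignored (set empty)
final: {}; accept 1 not in set

Answer: REJECT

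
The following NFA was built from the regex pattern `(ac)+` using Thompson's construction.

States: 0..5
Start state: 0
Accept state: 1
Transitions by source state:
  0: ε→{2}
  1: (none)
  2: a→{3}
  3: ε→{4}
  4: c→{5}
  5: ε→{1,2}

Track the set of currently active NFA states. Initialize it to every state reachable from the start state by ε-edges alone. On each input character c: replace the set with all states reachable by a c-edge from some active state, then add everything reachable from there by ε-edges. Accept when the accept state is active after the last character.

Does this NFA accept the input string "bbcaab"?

start: ε-closure({0}) = {0,2}
'b' @ 1: {}  — state set empty
rest 'bcaab' ignored (set empty)
end set {} — state 1 not in

Answer: REJECT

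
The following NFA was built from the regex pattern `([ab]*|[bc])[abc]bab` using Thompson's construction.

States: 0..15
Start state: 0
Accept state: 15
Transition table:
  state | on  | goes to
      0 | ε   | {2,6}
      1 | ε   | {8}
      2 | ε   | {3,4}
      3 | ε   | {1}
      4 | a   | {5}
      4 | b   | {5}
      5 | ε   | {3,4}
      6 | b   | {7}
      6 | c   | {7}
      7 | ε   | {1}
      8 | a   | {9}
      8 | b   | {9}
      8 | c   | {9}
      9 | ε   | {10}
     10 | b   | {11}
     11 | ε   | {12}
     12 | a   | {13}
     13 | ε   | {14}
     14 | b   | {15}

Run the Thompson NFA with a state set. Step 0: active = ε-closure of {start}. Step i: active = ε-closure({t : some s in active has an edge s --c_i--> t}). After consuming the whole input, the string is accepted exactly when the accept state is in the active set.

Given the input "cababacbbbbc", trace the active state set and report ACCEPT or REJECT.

initial (ε-close {0}): {0,1,2,3,4,6,8}
'c' @ 1: {1,7,8,9,10}
'a' @ 2: {9,10}
'b' @ 3: {11,12}
'a' @ 4: {13,14}
'b' @ 5: {15}  ✓accept
'a' @ 6: {}  — no active states
rest 'cbbbbc' ignored (set empty)
after full input: {}  (accept=15 not in)

Answer: REJECT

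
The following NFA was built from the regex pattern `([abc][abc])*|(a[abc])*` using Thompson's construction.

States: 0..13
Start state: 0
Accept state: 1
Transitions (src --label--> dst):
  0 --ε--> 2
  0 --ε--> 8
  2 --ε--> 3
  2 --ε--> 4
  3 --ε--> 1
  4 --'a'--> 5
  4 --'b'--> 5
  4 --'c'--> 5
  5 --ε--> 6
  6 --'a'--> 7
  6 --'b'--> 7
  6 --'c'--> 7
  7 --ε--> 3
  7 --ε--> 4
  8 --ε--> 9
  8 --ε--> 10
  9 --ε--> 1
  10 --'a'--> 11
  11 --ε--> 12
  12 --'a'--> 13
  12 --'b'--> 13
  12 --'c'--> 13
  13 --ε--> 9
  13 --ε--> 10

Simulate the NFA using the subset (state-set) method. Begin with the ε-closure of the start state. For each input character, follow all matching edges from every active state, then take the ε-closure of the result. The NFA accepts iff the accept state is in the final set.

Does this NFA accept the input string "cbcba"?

initial (ε-close {0}): {0,1,2,3,4,8,9,10}
'c' @ 1: {5,6}
'b' @ 2: {1,3,4,7}  ✓accept
'c' @ 3: {5,6}
'b' @ 4: {1,3,4,7}  ✓accept
'a' @ 5: {5,6}
final: {5,6}; accept 1 not in set

Answer: REJECT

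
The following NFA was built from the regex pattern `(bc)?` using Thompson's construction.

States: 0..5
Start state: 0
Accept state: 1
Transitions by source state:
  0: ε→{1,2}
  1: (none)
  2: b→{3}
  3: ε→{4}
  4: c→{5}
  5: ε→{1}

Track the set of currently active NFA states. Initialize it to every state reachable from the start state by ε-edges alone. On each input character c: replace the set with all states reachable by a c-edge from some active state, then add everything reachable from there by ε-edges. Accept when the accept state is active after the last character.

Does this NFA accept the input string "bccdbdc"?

start: ε-closure({0}) = {0,1,2}
'b' @ 1: {3,4}
'c' @ 2: {1,5}  ✓accept
'c' @ 3: {}  — dead — no transitions
rest 'dbdc' ignored (set empty)
after full input: {}  (accept=1 not in)

Answer: REJECT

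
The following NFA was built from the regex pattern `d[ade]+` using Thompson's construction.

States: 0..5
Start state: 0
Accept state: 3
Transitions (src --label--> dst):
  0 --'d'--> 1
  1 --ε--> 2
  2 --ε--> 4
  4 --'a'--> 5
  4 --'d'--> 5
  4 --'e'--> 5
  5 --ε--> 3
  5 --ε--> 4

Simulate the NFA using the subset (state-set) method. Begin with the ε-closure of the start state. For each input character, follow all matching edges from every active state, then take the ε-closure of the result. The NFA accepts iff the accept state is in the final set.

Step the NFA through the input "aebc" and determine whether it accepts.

Answer: REJECT

Steps:
initial (ε-close {0}): {0}
'a' @ 1: {}  — no active states
rest 'ebc' ignored (set empty)
after full input: {}  (accept=3 not in)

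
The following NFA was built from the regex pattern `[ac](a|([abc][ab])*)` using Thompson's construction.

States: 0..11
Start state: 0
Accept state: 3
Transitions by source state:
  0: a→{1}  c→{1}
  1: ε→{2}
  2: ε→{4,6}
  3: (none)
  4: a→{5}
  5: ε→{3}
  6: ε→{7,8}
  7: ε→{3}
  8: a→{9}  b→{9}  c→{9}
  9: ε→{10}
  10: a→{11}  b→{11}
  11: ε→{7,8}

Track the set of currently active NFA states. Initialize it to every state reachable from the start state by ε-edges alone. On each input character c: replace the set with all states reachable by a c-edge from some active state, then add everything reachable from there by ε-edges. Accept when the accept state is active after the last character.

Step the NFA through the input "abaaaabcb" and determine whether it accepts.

Answer: ACCEPT

Derivation:
start: ε-closure({0}) = {0}
'a' @ 1: {1,2,3,4,6,7,8}  [accepting]
'b' @ 2: {9,10}
'a' @ 3: {3,7,8,11}  [accepting]
'a' @ 4: {9,10}
'a' @ 5: {3,7,8,11}  [accepting]
'a' @ 6: {9,10}
'b' @ 7: {3,7,8,11}  [accepting]
'c' @ 8: {9,10}
'b' @ 9: {3,7,8,11}  [accepting]
final: {3,7,8,11}; accept 3 in set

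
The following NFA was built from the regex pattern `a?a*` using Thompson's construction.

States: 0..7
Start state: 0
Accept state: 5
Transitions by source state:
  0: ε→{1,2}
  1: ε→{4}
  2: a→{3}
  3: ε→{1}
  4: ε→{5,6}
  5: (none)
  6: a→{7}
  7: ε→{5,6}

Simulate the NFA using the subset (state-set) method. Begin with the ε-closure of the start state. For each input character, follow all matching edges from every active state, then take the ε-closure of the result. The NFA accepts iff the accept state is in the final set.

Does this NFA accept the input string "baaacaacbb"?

Answer: REJECT

Derivation:
initial (ε-close {0}): {0,1,2,4,5,6}
'b' @ 1: {}  — no active states
rest 'aaacaacbb' ignored (set empty)
end set {} — state 5 not in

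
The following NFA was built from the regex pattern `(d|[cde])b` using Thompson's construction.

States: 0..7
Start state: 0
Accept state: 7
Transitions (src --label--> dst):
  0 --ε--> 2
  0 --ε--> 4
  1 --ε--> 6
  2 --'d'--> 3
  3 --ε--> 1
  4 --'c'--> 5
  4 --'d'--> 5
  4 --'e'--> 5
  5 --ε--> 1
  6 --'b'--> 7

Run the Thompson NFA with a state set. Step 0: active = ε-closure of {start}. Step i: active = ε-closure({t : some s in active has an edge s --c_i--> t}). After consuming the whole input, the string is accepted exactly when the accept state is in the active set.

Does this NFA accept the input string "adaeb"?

start: ε-closure({0}) = {0,2,4}
'a' @ 1: {}  — state set empty
rest 'daeb' ignored (set empty)
after full input: {}  (accept=7 not in)

Answer: REJECT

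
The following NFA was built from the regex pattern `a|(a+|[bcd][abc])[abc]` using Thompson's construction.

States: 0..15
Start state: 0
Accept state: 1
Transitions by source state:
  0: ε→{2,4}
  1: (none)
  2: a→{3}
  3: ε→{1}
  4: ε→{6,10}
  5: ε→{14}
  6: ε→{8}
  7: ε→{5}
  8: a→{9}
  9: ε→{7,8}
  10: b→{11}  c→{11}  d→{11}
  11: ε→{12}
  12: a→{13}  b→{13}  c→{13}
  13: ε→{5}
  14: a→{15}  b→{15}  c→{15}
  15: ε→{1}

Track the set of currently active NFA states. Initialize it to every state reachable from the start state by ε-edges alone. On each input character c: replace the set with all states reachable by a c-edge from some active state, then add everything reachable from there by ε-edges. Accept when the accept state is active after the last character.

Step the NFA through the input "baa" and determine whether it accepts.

S₀ = ε-closure({0}) = {0,2,4,6,8,10}
'b' @ 1: {11,12}
'a' @ 2: {5,13,14}
'a' @ 3: {1,15}  [accepting]
final: {1,15}; accept 1 in set

Answer: ACCEPT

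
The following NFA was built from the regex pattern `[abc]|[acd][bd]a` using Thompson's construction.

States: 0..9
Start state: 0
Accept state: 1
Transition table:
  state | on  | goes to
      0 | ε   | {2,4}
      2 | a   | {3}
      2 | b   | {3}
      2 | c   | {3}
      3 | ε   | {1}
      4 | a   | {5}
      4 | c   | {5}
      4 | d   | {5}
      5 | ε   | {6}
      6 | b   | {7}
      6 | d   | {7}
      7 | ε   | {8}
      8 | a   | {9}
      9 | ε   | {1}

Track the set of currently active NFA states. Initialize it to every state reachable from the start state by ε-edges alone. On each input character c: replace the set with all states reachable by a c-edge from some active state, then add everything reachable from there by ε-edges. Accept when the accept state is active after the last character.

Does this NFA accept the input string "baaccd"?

Answer: REJECT

Steps:
S₀ = ε-closure({0}) = {0,2,4}
'b' @ 1: {1,3}  (accept∈set)
'a' @ 2: {}  — state set empty
rest 'accd' ignored (set empty)
after full input: {}  (accept=1 not in)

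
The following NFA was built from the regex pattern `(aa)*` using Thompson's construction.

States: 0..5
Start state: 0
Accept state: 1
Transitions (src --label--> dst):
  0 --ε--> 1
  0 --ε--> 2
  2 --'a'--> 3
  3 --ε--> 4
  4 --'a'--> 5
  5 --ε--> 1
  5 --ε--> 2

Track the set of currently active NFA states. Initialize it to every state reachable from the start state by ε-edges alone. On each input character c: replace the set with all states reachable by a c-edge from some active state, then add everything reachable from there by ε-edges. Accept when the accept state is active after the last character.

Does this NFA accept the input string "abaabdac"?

Answer: REJECT

Steps:
S₀ = ε-closure({0}) = {0,1,2}
'a' @ 1: {3,4}
'b' @ 2: {}  — dead — no transitions
rest 'aabdac' ignored (set empty)
end set {} — state 1 not in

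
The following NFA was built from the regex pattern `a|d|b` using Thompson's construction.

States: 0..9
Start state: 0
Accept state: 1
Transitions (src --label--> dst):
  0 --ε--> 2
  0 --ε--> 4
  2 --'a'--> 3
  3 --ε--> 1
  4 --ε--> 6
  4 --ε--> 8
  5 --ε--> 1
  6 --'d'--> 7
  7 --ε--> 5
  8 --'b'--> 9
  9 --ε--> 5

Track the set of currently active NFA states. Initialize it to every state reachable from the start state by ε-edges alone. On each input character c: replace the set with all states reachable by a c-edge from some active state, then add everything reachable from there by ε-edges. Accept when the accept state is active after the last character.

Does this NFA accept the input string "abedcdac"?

Answer: REJECT

Trace:
start: ε-closure({0}) = {0,2,4,6,8}
'a' @ 1: {1,3}  [accepting]
'b' @ 2: {}  — dead — no transitions
rest 'edcdac' ignored (set empty)
after full input: {}  (accept=1 not in)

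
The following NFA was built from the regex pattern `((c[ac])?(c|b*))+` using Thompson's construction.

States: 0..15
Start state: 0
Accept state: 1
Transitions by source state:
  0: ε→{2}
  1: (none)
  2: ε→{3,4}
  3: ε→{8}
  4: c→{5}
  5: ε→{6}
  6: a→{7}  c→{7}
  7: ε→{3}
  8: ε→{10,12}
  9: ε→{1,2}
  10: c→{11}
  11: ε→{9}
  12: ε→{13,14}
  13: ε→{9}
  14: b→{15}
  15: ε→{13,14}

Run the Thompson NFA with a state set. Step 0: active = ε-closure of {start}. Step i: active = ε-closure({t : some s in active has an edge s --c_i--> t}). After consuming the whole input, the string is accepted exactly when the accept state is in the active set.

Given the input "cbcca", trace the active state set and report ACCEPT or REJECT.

Answer: ACCEPT

Steps:
S₀ = ε-closure({0}) = {0,1,2,3,4,8,9,10,12,13,14}
'c' @ 1: {1,2,3,4,5,6,8,9,10,11,12,13,14}  [accepting]
'b' @ 2: {1,2,3,4,8,9,10,12,13,14,15}  [accepting]
'c' @ 3: {1,2,3,4,5,6,8,9,10,11,12,13,14}  [accepting]
'c' @ 4: {1,2,3,4,5,6,7,8,9,10,11,12,13,14}  [accepting]
'a' @ 5: {1,2,3,4,7,8,9,10,12,13,14}  [accepting]
final: {1,2,3,4,7,8,9,10,12,13,14}; accept 1 in set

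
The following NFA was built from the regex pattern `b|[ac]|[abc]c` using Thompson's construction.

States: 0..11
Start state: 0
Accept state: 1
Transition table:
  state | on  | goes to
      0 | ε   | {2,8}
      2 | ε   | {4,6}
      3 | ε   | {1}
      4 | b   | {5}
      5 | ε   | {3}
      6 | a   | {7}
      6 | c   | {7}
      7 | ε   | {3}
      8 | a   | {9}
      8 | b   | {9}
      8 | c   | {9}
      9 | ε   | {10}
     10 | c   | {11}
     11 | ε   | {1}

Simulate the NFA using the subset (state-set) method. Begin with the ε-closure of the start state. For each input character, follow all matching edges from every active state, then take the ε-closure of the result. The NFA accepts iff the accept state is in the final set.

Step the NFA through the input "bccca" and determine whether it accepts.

Answer: REJECT

Trace:
S₀ = ε-closure({0}) = {0,2,4,6,8}
'b' @ 1: {1,3,5,9,10}  (accept∈set)
'c' @ 2: {1,11}  (accept∈set)
'c' @ 3: {}  — no active states
rest 'ca' ignored (set empty)
after full input: {}  (accept=1 not in)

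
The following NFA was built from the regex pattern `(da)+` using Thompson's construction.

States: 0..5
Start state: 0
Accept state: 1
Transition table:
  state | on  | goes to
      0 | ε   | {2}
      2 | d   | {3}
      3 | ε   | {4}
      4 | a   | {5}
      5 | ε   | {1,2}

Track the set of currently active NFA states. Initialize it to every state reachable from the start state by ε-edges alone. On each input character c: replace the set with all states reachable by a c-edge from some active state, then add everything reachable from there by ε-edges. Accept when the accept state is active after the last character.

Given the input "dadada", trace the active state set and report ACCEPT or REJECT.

Answer: ACCEPT

Trace:
start: ε-closure({0}) = {0,2}
'd' @ 1: {3,4}
'a' @ 2: {1,2,5}  (accept∈set)
'd' @ 3: {3,4}
'a' @ 4: {1,2,5}  (accept∈set)
'd' @ 5: {3,4}
'a' @ 6: {1,2,5}  (accept∈set)
end set {1,2,5} — state 1 in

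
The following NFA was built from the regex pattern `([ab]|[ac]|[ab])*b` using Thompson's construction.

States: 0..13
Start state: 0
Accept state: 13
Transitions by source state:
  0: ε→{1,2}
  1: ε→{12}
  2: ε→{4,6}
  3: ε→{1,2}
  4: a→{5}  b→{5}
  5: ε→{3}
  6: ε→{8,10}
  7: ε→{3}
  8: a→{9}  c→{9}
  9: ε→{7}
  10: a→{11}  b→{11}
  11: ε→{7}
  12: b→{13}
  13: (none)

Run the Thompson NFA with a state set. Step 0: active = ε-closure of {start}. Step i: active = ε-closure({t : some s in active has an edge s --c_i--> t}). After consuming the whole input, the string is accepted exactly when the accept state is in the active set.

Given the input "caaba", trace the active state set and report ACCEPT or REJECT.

Answer: REJECT

Derivation:
start: ε-closure({0}) = {0,1,2,4,6,8,10,12}
'c' @ 1: {1,2,3,4,6,7,8,9,10,12}
'a' @ 2: {1,2,3,4,5,6,7,8,9,10,11,12}
'a' @ 3: {1,2,3,4,5,6,7,8,9,10,11,12}
'b' @ 4: {1,2,3,4,5,6,7,8,10,11,12,13}  (accept∈set)
'a' @ 5: {1,2,3,4,5,6,7,8,9,10,11,12}
final: {1,2,3,4,5,6,7,8,9,10,11,12}; accept 13 not in set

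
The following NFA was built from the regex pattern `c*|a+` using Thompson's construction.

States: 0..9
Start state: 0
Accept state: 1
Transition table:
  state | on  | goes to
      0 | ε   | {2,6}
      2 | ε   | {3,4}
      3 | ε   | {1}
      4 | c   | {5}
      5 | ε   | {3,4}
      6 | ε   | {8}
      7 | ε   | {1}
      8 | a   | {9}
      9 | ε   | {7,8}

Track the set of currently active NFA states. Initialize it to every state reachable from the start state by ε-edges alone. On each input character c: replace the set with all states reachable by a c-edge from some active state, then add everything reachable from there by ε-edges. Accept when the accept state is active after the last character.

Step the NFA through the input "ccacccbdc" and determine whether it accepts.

start: ε-closure({0}) = {0,1,2,3,4,6,8}
'c' @ 1: {1,3,4,5}  (accept∈set)
'c' @ 2: {1,3,4,5}  (accept∈set)
'a' @ 3: {}  — dead — no transitions
rest 'cccbdc' ignored (set empty)
after full input: {}  (accept=1 not in)

Answer: REJECT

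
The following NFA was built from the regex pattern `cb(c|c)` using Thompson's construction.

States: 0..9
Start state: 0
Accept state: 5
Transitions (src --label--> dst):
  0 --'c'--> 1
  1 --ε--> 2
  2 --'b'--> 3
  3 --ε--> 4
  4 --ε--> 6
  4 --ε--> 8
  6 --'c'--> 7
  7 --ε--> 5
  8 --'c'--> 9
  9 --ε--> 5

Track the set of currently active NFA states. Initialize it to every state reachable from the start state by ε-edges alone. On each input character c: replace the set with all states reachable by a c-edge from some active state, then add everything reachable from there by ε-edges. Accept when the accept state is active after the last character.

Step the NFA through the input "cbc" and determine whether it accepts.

initial (ε-close {0}): {0}
'c' @ 1: {1,2}
'b' @ 2: {3,4,6,8}
'c' @ 3: {5,7,9}  [accepting]
end set {5,7,9} — state 5 in

Answer: ACCEPT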